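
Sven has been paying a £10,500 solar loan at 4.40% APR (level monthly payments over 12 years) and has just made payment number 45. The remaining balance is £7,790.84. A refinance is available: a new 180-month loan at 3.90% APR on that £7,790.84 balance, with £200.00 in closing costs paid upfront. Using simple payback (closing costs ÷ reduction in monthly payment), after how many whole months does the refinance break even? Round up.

6 months

Current payment = 10,500 × 4.4%/12 / (1 − (1+0.0036667)^−144) = £93.98.
Refinanced payment = 7,790.84 × 0.0032500 / (1 − (1+0.0032500)^−180) = £57.24.
Monthly savings = £93.98 − £57.24 = £36.74.
Break-even = £200.00 / £36.74 = 5.44 → 6 months.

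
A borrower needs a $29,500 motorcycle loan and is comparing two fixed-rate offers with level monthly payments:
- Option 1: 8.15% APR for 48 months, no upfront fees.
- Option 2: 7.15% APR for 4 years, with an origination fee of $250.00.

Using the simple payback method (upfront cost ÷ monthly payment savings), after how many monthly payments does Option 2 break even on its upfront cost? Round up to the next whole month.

Option 1: at 8.15% the monthly rate is 0.0067917, so the payment is 29,500 × 0.0067917 / (1 − 1.0067917^−48) = $722.26.
Option 2: at 7.15% the monthly rate is 0.0059583, so the payment is 29,500 × 0.0059583 / (1 − 1.0059583^−48) = $708.47.
Monthly savings = $722.26 − $708.47 = $13.79.
Break-even = $250.00 / $13.79 = 18.13 → 19 months.

19 months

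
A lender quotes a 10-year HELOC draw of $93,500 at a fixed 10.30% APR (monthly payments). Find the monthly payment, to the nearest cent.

$1,251.19

At 10.30% the monthly rate is 0.0085833, so the payment is 93,500 × 0.0085833 / (1 − 1.0085833^−120) = $1,251.19.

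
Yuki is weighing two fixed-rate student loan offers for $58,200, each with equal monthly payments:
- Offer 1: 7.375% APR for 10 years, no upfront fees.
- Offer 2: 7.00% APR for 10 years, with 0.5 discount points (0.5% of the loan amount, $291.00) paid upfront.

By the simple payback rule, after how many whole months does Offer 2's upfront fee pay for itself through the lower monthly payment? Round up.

Offer 1: monthly rate = 7.375%/12 = 0.0061458; payment = 58,200 × 0.0061458 / (1 − (1+0.0061458)^−120) = $687.05.
Offer 2: monthly rate = 7%/12 = 0.0058333; payment = 58,200 × 0.0058333 / (1 − (1+0.0058333)^−120) = $675.75.
Monthly savings = $687.05 − $675.75 = $11.30.
Break-even = $291.00 / $11.30 = 25.75 → 26 months.

26 months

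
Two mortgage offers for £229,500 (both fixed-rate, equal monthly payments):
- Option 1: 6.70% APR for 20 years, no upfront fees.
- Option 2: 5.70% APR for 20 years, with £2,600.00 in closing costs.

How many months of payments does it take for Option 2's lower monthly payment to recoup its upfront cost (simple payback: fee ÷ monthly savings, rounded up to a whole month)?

Option 1: at 6.70% the monthly rate is 0.0055833, so the payment is 229,500 × 0.0055833 / (1 − 1.0055833^−240) = £1,738.22.
Option 2: monthly rate = 5.7%/12 = 0.0047500; payment = 229,500 × 0.0047500 / (1 − (1+0.0047500)^−240) = £1,604.74.
Monthly savings = £1,738.22 − £1,604.74 = £133.48.
Break-even = £2,600.00 / £133.48 = 19.48 → 20 months.

20 months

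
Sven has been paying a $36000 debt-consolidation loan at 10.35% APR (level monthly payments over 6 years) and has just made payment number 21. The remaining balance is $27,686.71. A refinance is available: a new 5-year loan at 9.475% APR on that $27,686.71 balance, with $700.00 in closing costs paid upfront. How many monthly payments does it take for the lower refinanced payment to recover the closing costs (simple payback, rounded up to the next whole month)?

Current payment = 36,000 × 10.35%/12 / (1 − (1+0.0086250)^−72) = $673.30.
Refinanced payment = 27,686.71 × 0.0078958 / (1 − (1+0.0078958)^−60) = $581.13.
Monthly savings = $673.30 − $581.13 = $92.17.
Break-even = $700.00 / $92.17 = 7.59 → 8 months.

8 months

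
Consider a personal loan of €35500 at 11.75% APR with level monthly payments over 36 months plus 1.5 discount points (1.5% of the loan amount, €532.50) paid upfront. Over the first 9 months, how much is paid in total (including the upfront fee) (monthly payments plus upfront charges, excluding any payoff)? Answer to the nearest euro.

€11,106

Monthly rate = 11.75%/12 = 0.0097917; payment = 35,500 × 0.0097917 / (1 − (1+0.0097917)^−36) = €1,174.87.
Total outlay = 9 × €1,174.87 + €532.50 = €11,106.33.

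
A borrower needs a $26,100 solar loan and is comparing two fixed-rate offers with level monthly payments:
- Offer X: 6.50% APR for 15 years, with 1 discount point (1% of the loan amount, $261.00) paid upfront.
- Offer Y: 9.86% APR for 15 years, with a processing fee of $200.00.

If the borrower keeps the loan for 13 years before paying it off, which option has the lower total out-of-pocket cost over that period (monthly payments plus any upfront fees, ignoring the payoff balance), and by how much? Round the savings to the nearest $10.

Offer X: at 6.50% the monthly rate is 0.0054167, so the payment is 26,100 × 0.0054167 / (1 − 1.0054167^−180) = $227.36.
Offer Y: at 9.86% the monthly rate is 0.0082167, so the payment is 26,100 × 0.0082167 / (1 − 1.0082167^−180) = $278.24.
Over 156 months: Offer X costs 156 × $227.36 + $261.00 = $35,729.16; Offer Y costs 156 × $278.24 + $200.00 = $43,605.44.
Offer X is cheaper by $43,605.44 − $35,729.16 = $7,876.28.

Offer X by $7,880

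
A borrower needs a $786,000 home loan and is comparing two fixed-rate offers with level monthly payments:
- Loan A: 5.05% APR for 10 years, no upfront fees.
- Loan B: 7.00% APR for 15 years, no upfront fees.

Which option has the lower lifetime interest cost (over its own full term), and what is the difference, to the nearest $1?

Loan A: monthly rate = 5.05%/12 = 0.0042083; payment = 786,000 × 0.0042083 / (1 − (1+0.0042083)^−120) = $8,355.97.
Total interest on Loan A = 120 × $8,355.97 − $786,000 = $216,716.40.
Loan B: at 7.00% the monthly rate is 0.0058333, so the payment is 786,000 × 0.0058333 / (1 − 1.0058333^−180) = $7,064.79.
Total interest on Loan B = 180 × $7,064.79 − $786,000 = $485,662.20.
Loan A is lower by $268,945.80.

Loan A by $268,946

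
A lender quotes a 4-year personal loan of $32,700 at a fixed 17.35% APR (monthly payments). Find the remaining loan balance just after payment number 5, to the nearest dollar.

$30,247

With monthly rate i = 17.35%/12 = 0.0144583, the balance after k of n payments is P · [(1+i)^n − (1+i)^k] / [(1+i)^n − 1].
(1+0.0144583)^48 = 1.99178416 and (1+0.0144583)^5 = 1.07441254, so the balance is 32,700 × (1.99178416 − 1.07441254) / (1.99178416 − 1) = $30,246.55.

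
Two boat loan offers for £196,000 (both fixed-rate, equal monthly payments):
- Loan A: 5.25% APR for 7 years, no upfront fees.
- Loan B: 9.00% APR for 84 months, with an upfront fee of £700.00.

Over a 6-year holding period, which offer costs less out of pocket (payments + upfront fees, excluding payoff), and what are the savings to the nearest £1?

Loan A by £26,629

Loan A: at 5.25% the monthly rate is 0.0043750, so the payment is 196,000 × 0.0043750 / (1 − 1.0043750^−84) = £2,793.33.
Loan B: monthly rate = 9%/12 = 0.0075000; payment = 196,000 × 0.0075000 / (1 − (1+0.0075000)^−84) = £3,153.46.
Over 72 months: Loan A costs 72 × £2,793.33 = £201,119.76; Loan B costs 72 × £3,153.46 + £700.00 = £227,749.12.
Loan A is cheaper by £227,749.12 − £201,119.76 = £26,629.36.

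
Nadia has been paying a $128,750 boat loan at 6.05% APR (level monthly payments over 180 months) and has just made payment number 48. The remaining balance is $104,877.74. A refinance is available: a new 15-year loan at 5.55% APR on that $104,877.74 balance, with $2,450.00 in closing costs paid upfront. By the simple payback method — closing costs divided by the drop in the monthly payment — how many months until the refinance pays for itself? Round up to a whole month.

Current payment = 128,750 × 6.05%/12 / (1 − (1+0.0050417)^−180) = $1,089.95.
Refinanced payment = 104,877.74 × 0.0046250 / (1 − (1+0.0046250)^−180) = $859.72.
Monthly savings = $1,089.95 − $859.72 = $230.23.
Break-even = $2,450.00 / $230.23 = 10.64 → 11 months.

11 months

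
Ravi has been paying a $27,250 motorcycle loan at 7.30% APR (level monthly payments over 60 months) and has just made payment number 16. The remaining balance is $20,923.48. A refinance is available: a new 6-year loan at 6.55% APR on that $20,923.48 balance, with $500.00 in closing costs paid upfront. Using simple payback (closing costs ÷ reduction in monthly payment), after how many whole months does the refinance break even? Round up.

Current payment = 27,250 × 7.3%/12 / (1 − (1+0.0060833)^−60) = $543.45.
Refinanced payment = 20,923.48 × 0.0054583 / (1 − (1+0.0054583)^−72) = $352.22.
Monthly savings = $543.45 − $352.22 = $191.23.
Break-even = $500.00 / $191.23 = 2.61 → 3 months.

3 months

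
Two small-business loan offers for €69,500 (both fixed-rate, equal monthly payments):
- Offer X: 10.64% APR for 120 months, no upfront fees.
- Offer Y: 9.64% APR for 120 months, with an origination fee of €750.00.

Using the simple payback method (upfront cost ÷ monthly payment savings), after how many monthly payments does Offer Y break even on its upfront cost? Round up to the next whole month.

Offer X: at 10.64% the monthly rate is 0.0088667, so the payment is 69,500 × 0.0088667 / (1 − 1.0088667^−120) = €943.25.
Offer Y: at 9.64% the monthly rate is 0.0080333, so the payment is 69,500 × 0.0080333 / (1 − 1.0080333^−120) = €904.65.
Monthly savings = €943.25 − €904.65 = €38.60.
Break-even = €750.00 / €38.60 = 19.43 → 20 months.

20 months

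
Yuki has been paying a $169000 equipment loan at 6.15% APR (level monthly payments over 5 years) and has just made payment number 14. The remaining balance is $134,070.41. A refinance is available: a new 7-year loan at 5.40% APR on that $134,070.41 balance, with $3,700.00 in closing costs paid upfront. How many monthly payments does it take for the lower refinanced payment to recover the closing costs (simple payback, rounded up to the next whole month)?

3 months

Current payment = 169,000 × 6.15%/12 / (1 − (1+0.0051250)^−60) = $3,279.04.
Refinanced payment = 134,070.41 × 0.0045000 / (1 − (1+0.0045000)^−84) = $1,920.24.
Monthly savings = $3,279.04 − $1,920.24 = $1,358.80.
Break-even = $3,700.00 / $1,358.80 = 2.72 → 3 months.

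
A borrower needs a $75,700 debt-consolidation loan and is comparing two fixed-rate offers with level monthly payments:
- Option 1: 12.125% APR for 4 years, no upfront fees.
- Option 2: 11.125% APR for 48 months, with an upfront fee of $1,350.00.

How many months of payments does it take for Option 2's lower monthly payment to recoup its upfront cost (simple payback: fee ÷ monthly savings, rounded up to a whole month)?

Option 1: at 12.125% the monthly rate is 0.0101042, so the payment is 75,700 × 0.0101042 / (1 − 1.0101042^−48) = $1,998.12.
Option 2: monthly rate = 11.125%/12 = 0.0092708; payment = 75,700 × 0.0092708 / (1 − (1+0.0092708)^−48) = $1,961.10.
Monthly savings = $1,998.12 − $1,961.10 = $37.02.
Break-even = $1,350.00 / $37.02 = 36.47 → 37 months.

37 months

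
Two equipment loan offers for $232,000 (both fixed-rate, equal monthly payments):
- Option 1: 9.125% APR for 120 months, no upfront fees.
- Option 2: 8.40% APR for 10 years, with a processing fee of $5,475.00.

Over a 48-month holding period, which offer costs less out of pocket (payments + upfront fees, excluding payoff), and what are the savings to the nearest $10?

Option 1: monthly rate = 9.125%/12 = 0.0076042; payment = 232,000 × 0.0076042 / (1 − (1+0.0076042)^−120) = $2,954.60.
Option 2: monthly rate = 8.4%/12 = 0.0070000; payment = 232,000 × 0.0070000 / (1 − (1+0.0070000)^−120) = $2,864.07.
Over 48 months: Option 1 costs 48 × $2,954.60 = $141,820.80; Option 2 costs 48 × $2,864.07 + $5,475.00 = $142,950.36.
Option 1 is cheaper by $142,950.36 − $141,820.80 = $1,129.56.

Option 1 by $1,130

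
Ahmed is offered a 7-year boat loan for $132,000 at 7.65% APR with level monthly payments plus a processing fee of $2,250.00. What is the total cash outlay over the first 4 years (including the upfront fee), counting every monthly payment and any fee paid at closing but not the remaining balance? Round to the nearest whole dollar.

At 7.65% the monthly rate is 0.0063750, so the payment is 132,000 × 0.0063750 / (1 − 1.0063750^−84) = $2,034.44.
Total outlay = 48 × $2,034.44 + $2,250.00 = $99,903.12.

$99,903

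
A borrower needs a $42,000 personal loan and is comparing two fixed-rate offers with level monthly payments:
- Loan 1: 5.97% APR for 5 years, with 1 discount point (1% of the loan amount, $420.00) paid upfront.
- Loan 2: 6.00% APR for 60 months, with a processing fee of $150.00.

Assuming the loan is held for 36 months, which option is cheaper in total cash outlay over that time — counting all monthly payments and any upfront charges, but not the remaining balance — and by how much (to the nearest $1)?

Loan 2 by $249

Loan 1: monthly rate = 5.97%/12 = 0.0049750; payment = 42,000 × 0.0049750 / (1 − (1+0.0049750)^−60) = $811.39.
Loan 2: monthly rate = 6%/12 = 0.0050000; payment = 42,000 × 0.0050000 / (1 − (1+0.0050000)^−60) = $811.98.
Over 36 months: Loan 1 costs 36 × $811.39 + $420.00 = $29,630.04; Loan 2 costs 36 × $811.98 + $150.00 = $29,381.28.
Loan 2 is cheaper by $29,630.04 − $29,381.28 = $248.76.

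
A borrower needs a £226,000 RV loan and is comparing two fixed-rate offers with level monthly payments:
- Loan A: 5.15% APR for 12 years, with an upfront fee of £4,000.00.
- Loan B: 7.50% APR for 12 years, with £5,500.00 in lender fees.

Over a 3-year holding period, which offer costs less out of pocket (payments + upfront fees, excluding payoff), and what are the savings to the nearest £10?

Loan A: monthly rate = 5.15%/12 = 0.0042917; payment = 226,000 × 0.0042917 / (1 − (1+0.0042917)^−144) = £2,107.30.
Loan B: at 7.50% the monthly rate is 0.0062500, so the payment is 226,000 × 0.0062500 / (1 − 1.0062500^−144) = £2,384.81.
Over 36 months: Loan A costs 36 × £2,107.30 + £4,000.00 = £79,862.80; Loan B costs 36 × £2,384.81 + £5,500.00 = £91,353.16.
Loan A is cheaper by £91,353.16 − £79,862.80 = £11,490.36.

Loan A by £11,490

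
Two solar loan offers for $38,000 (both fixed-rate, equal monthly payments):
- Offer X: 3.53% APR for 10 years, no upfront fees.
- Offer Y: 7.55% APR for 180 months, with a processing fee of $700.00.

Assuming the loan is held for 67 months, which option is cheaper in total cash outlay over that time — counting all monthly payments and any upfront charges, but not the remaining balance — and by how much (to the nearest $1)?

Offer X: at 3.53% the monthly rate is 0.0029417, so the payment is 38,000 × 0.0029417 / (1 − 1.0029417^−120) = $376.30.
Offer Y: at 7.55% the monthly rate is 0.0062917, so the payment is 38,000 × 0.0062917 / (1 − 1.0062917^−180) = $353.35.
Over 67 months: Offer X costs 67 × $376.30 = $25,212.10; Offer Y costs 67 × $353.35 + $700.00 = $24,374.45.
Offer Y is cheaper by $25,212.10 − $24,374.45 = $837.65.

Offer Y by $838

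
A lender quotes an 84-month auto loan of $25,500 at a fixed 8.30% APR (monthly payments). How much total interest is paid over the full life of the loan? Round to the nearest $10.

Monthly rate = 8.3%/12 = 0.0069167; payment = 25,500 × 0.0069167 / (1 − (1+0.0069167)^−84) = $401.27.
Total paid = 84 × $401.27 = $33,706.68; interest = $33,706.68 − $25,500 = $8,206.68.

$8,210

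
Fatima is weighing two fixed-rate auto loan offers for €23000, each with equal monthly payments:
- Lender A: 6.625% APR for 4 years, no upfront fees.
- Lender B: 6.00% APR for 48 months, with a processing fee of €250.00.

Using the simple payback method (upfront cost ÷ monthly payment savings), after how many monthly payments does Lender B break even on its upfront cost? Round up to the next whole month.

38 months

Lender A: monthly rate = 6.625%/12 = 0.0055208; payment = 23,000 × 0.0055208 / (1 − (1+0.0055208)^−48) = €546.77.
Lender B: monthly rate = 6%/12 = 0.0050000; payment = 23,000 × 0.0050000 / (1 − (1+0.0050000)^−48) = €540.16.
Monthly savings = €546.77 − €540.16 = €6.61.
Break-even = €250.00 / €6.61 = 37.82 → 38 months.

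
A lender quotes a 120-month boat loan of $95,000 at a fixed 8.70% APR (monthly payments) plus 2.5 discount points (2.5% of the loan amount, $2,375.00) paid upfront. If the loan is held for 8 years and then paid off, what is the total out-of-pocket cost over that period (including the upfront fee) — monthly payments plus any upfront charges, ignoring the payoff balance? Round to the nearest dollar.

$116,428

Monthly rate = 8.7%/12 = 0.0072500; payment = 95,000 × 0.0072500 / (1 − (1+0.0072500)^−120) = $1,188.05.
Total outlay = 96 × $1,188.05 + $2,375.00 = $116,427.80.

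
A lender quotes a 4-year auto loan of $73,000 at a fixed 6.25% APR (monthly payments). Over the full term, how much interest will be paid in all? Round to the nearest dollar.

$9,694

Monthly rate = 6.25%/12 = 0.0052083; payment = 73,000 × 0.0052083 / (1 − (1+0.0052083)^−48) = $1,722.79.
Total paid = 48 × $1,722.79 = $82,693.92; interest = $82,693.92 − $73,000 = $9,693.92.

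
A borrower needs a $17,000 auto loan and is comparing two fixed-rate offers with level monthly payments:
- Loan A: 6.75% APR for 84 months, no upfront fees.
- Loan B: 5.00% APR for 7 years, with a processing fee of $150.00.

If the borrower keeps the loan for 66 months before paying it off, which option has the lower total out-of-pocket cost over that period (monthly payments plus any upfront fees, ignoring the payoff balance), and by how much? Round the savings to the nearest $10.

Loan B by $790

Loan A: at 6.75% the monthly rate is 0.0056250, so the payment is 17,000 × 0.0056250 / (1 − 1.0056250^−84) = $254.50.
Loan B: monthly rate = 5%/12 = 0.0041667; payment = 17,000 × 0.0041667 / (1 − (1+0.0041667)^−84) = $240.28.
Over 66 months: Loan A costs 66 × $254.50 = $16,797.00; Loan B costs 66 × $240.28 + $150.00 = $16,008.48.
Loan B is cheaper by $16,797.00 − $16,008.48 = $788.52.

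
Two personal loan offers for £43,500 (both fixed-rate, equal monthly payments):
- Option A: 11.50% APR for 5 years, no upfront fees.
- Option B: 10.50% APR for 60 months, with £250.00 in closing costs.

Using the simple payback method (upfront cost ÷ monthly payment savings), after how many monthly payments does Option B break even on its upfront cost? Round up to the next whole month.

Option A: at 11.50% the monthly rate is 0.0095833, so the payment is 43,500 × 0.0095833 / (1 − 1.0095833^−60) = £956.68.
Option B: at 10.50% the monthly rate is 0.0087500, so the payment is 43,500 × 0.0087500 / (1 − 1.0087500^−60) = £934.98.
Monthly savings = £956.68 − £934.98 = £21.70.
Break-even = £250.00 / £21.70 = 11.52 → 12 months.

12 months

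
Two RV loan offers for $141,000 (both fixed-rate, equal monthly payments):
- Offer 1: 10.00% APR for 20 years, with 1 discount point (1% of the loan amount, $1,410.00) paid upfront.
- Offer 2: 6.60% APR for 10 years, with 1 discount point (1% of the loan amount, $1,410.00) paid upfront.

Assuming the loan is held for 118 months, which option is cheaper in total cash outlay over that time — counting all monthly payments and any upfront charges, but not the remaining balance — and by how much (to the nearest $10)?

Offer 1 by $29,210

Offer 1: at 10.00% the monthly rate is 0.0083333, so the payment is 141,000 × 0.0083333 / (1 − 1.0083333^−240) = $1,360.68.
Offer 2: monthly rate = 6.6%/12 = 0.0055000; payment = 141,000 × 0.0055000 / (1 − (1+0.0055000)^−120) = $1,608.21.
Over 118 months: Offer 1 costs 118 × $1,360.68 + $1,410.00 = $161,970.24; Offer 2 costs 118 × $1,608.21 + $1,410.00 = $191,178.78.
Offer 1 is cheaper by $191,178.78 − $161,970.24 = $29,208.54.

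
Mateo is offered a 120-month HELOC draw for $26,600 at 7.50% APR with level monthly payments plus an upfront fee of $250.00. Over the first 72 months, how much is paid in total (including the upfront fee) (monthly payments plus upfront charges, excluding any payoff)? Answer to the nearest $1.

At 7.50% the monthly rate is 0.0062500, so the payment is 26,600 × 0.0062500 / (1 − 1.0062500^−120) = $315.75.
Total outlay = 72 × $315.75 + $250.00 = $22,984.00.

$22,984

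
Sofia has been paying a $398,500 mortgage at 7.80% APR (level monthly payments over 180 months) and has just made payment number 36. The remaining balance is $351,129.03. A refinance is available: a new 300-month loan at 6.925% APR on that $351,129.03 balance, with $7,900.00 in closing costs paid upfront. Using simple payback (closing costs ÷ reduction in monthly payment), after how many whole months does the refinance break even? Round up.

7 months

Current payment = 398,500 × 7.8%/12 / (1 − (1+0.0065000)^−180) = $3,762.41.
Refinanced payment = 351,129.03 × 0.0057708 / (1 − (1+0.0057708)^−300) = $2,464.93.
Monthly savings = $3,762.41 − $2,464.93 = $1,297.48.
Break-even = $7,900.00 / $1,297.48 = 6.09 → 7 months.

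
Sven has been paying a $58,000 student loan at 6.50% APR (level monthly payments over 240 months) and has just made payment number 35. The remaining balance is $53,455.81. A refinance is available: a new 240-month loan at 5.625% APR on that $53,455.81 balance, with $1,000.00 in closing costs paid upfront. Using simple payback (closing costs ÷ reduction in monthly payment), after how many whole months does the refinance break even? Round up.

Current payment = 58,000 × 6.5%/12 / (1 − (1+0.0054167)^−240) = $432.43.
Refinanced payment = 53,455.81 × 0.0046875 / (1 − (1+0.0046875)^−240) = $371.50.
Monthly savings = $432.43 − $371.50 = $60.93.
Break-even = $1,000.00 / $60.93 = 16.41 → 17 months.

17 months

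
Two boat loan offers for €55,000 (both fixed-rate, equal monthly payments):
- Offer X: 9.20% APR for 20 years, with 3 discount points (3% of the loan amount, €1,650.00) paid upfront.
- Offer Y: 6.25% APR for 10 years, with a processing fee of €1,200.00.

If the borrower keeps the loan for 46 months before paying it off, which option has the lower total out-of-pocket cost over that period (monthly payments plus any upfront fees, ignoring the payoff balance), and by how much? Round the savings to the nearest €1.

Offer X by €4,867

Offer X: at 9.20% the monthly rate is 0.0076667, so the payment is 55,000 × 0.0076667 / (1 − 1.0076667^−240) = €501.95.
Offer Y: monthly rate = 6.25%/12 = 0.0052083; payment = 55,000 × 0.0052083 / (1 − (1+0.0052083)^−120) = €617.54.
Over 46 months: Offer X costs 46 × €501.95 + €1,650.00 = €24,739.70; Offer Y costs 46 × €617.54 + €1,200.00 = €29,606.84.
Offer X is cheaper by €29,606.84 − €24,739.70 = €4,867.14.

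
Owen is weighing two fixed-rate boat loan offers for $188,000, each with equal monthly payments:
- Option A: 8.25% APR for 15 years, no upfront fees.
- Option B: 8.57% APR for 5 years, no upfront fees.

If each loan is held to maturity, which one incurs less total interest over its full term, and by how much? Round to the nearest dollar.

Option A: monthly rate = 8.25%/12 = 0.0068750; payment = 188,000 × 0.0068750 / (1 − (1+0.0068750)^−180) = $1,823.86.
Total interest on Option A = 180 × $1,823.86 − $188,000 = $140,294.80.
Option B: at 8.57% the monthly rate is 0.0071417, so the payment is 188,000 × 0.0071417 / (1 − 1.0071417^−60) = $3,863.45.
Total interest on Option B = 60 × $3,863.45 − $188,000 = $43,807.00.
Option B is lower by $96,487.80.

Option B by $96,488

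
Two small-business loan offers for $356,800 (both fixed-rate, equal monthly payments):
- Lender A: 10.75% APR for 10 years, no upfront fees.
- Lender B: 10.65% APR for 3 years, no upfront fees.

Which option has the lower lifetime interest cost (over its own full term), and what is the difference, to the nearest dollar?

Lender A: at 10.75% the monthly rate is 0.0089583, so the payment is 356,800 × 0.0089583 / (1 − 1.0089583^−120) = $4,864.56.
Total interest on Lender A = 120 × $4,864.56 − $356,800 = $226,947.20.
Lender B: monthly rate = 10.65%/12 = 0.0088750; payment = 356,800 × 0.0088750 / (1 − (1+0.0088750)^−36) = $11,622.12.
Total interest on Lender B = 36 × $11,622.12 − $356,800 = $61,596.32.
Lender B is lower by $165,350.88.

Lender B by $165,351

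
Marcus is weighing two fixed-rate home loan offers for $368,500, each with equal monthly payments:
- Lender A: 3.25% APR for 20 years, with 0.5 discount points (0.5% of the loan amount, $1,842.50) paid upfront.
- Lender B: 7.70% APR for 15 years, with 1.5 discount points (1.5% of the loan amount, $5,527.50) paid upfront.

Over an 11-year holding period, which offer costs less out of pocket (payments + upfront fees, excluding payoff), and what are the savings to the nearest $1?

Lender A by $184,253

Lender A: monthly rate = 3.25%/12 = 0.0027083; payment = 368,500 × 0.0027083 / (1 − (1+0.0027083)^−240) = $2,090.12.
Lender B: monthly rate = 7.7%/12 = 0.0064167; payment = 368,500 × 0.0064167 / (1 − (1+0.0064167)^−180) = $3,458.06.
Over 132 months: Lender A costs 132 × $2,090.12 + $1,842.50 = $277,738.34; Lender B costs 132 × $3,458.06 + $5,527.50 = $461,991.42.
Lender A is cheaper by $461,991.42 − $277,738.34 = $184,253.08.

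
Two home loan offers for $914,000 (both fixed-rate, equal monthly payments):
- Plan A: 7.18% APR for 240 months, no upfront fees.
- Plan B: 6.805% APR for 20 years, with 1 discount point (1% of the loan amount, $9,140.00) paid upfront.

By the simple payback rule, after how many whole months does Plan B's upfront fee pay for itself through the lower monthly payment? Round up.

Plan A: monthly rate = 7.18%/12 = 0.0059833; payment = 914,000 × 0.0059833 / (1 − (1+0.0059833)^−240) = $7,185.32.
Plan B: at 6.805% the monthly rate is 0.0056708, so the payment is 914,000 × 0.0056708 / (1 − 1.0056708^−240) = $6,979.65.
Monthly savings = $7,185.32 − $6,979.65 = $205.67.
Break-even = $9,140.00 / $205.67 = 44.44 → 45 months.

45 months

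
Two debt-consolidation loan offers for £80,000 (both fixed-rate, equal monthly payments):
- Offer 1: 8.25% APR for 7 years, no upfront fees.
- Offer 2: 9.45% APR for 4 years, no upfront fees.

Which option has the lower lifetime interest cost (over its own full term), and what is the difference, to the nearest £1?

Offer 2 by £9,197

Offer 1: at 8.25% the monthly rate is 0.0068750, so the payment is 80,000 × 0.0068750 / (1 − 1.0068750^−84) = £1,256.88.
Total interest on Offer 1 = 84 × £1,256.88 − £80,000 = £25,577.92.
Offer 2: monthly rate = 9.45%/12 = 0.0078750; payment = 80,000 × 0.0078750 / (1 − (1+0.0078750)^−48) = £2,007.94.
Total interest on Offer 2 = 48 × £2,007.94 − £80,000 = £16,381.12.
Offer 2 is lower by £9,196.80.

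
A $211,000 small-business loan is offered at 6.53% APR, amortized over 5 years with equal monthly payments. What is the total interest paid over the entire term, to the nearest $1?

At 6.53% the monthly rate is 0.0054417, so the payment is 211,000 × 0.0054417 / (1 − 1.0054417^−60) = $4,131.42.
Total paid = 60 × $4,131.42 = $247,885.20; interest = $247,885.20 − $211,000 = $36,885.20.

$36,885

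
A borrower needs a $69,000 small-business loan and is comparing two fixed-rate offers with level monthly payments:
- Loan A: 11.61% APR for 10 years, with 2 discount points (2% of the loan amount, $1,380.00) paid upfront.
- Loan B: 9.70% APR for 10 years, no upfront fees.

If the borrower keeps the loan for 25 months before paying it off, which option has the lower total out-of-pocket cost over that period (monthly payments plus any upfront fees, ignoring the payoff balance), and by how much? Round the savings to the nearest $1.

Loan B by $3,231

Loan A: monthly rate = 11.61%/12 = 0.0096750; payment = 69,000 × 0.0096750 / (1 − (1+0.0096750)^−120) = $974.46.
Loan B: monthly rate = 9.7%/12 = 0.0080833; payment = 69,000 × 0.0080833 / (1 − (1+0.0080833)^−120) = $900.42.
Over 25 months: Loan A costs 25 × $974.46 + $1,380.00 = $25,741.50; Loan B costs 25 × $900.42 = $22,510.50.
Loan B is cheaper by $25,741.50 − $22,510.50 = $3,231.00.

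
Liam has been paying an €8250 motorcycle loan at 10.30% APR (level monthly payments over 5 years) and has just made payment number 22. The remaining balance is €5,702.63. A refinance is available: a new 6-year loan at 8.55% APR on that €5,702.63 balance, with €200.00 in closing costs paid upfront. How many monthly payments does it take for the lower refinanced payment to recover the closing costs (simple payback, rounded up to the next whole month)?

Current payment = 8,250 × 10.3%/12 / (1 − (1+0.0085833)^−60) = €176.51.
Refinanced payment = 5,702.63 × 0.0071250 / (1 − (1+0.0071250)^−72) = €101.52.
Monthly savings = €176.51 − €101.52 = €74.99.
Break-even = €200.00 / €74.99 = 2.67 → 3 months.

3 months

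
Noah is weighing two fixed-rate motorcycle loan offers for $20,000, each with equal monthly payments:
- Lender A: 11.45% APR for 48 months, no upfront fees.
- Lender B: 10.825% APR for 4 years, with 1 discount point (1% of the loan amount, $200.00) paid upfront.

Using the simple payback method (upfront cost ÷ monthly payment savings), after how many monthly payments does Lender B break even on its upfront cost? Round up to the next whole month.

Lender A: at 11.45% the monthly rate is 0.0095417, so the payment is 20,000 × 0.0095417 / (1 − 1.0095417^−48) = $521.29.
Lender B: monthly rate = 10.825%/12 = 0.0090208; payment = 20,000 × 0.0090208 / (1 − (1+0.0090208)^−48) = $515.21.
Monthly savings = $521.29 − $515.21 = $6.08.
Break-even = $200.00 / $6.08 = 32.89 → 33 months.

33 months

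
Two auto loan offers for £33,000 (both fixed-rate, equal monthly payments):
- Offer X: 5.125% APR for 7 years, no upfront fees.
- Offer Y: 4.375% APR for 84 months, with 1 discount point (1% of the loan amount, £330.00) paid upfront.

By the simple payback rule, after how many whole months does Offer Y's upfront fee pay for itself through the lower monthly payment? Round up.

Offer X: at 5.125% the monthly rate is 0.0042708, so the payment is 33,000 × 0.0042708 / (1 − 1.0042708^−84) = £468.36.
Offer Y: at 4.375% the monthly rate is 0.0036458, so the payment is 33,000 × 0.0036458 / (1 − 1.0036458^−84) = £456.79.
Monthly savings = £468.36 − £456.79 = £11.57.
Break-even = £330.00 / £11.57 = 28.52 → 29 months.

29 months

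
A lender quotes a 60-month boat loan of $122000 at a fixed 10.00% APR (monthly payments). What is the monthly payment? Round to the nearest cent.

Monthly rate = 10%/12 = 0.0083333; payment = 122,000 × 0.0083333 / (1 − (1+0.0083333)^−60) = $2,592.14.

$2,592.14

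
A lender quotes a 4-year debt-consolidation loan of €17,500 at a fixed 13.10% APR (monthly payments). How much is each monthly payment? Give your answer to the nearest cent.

€470.35

At 13.10% the monthly rate is 0.0109167, so the payment is 17,500 × 0.0109167 / (1 − 1.0109167^−48) = €470.35.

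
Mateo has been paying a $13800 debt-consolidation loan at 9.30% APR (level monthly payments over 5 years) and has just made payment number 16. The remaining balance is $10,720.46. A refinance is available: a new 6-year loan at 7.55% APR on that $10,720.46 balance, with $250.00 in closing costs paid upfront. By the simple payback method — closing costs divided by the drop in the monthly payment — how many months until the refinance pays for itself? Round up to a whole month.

Current payment = 13,800 × 9.3%/12 / (1 − (1+0.0077500)^−60) = $288.48.
Refinanced payment = 10,720.46 × 0.0062917 / (1 − (1+0.0062917)^−72) = $185.62.
Monthly savings = $288.48 − $185.62 = $102.86.
Break-even = $250.00 / $102.86 = 2.43 → 3 months.

3 months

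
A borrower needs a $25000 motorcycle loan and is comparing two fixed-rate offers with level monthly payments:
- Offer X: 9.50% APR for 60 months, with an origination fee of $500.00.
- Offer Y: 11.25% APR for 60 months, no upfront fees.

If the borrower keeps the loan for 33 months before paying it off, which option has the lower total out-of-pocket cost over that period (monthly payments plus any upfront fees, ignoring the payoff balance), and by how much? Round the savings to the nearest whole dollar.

Offer X by $214

Offer X: at 9.50% the monthly rate is 0.0079167, so the payment is 25,000 × 0.0079167 / (1 − 1.0079167^−60) = $525.05.
Offer Y: at 11.25% the monthly rate is 0.0093750, so the payment is 25,000 × 0.0093750 / (1 − 1.0093750^−60) = $546.68.
Over 33 months: Offer X costs 33 × $525.05 + $500.00 = $17,826.65; Offer Y costs 33 × $546.68 = $18,040.44.
Offer X is cheaper by $18,040.44 − $17,826.65 = $213.79.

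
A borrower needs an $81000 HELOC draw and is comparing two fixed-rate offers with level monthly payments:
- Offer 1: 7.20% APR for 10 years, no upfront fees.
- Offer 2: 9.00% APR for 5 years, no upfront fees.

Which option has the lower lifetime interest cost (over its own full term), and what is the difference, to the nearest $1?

Offer 2 by $12,976

Offer 1: monthly rate = 7.2%/12 = 0.0060000; payment = 81,000 × 0.0060000 / (1 − (1+0.0060000)^−120) = $948.85.
Total interest on Offer 1 = 120 × $948.85 − $81,000 = $32,862.00.
Offer 2: at 9.00% the monthly rate is 0.0075000, so the payment is 81,000 × 0.0075000 / (1 − 1.0075000^−60) = $1,681.43.
Total interest on Offer 2 = 60 × $1,681.43 − $81,000 = $19,885.80.
Offer 2 is lower by $12,976.20.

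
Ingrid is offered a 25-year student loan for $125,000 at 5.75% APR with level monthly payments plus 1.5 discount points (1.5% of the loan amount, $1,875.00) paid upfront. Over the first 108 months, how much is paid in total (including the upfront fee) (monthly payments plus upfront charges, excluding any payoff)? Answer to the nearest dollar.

At 5.75% the monthly rate is 0.0047917, so the payment is 125,000 × 0.0047917 / (1 − 1.0047917^−300) = $786.38.
Total outlay = 108 × $786.38 + $1,875.00 = $86,804.04.

$86,804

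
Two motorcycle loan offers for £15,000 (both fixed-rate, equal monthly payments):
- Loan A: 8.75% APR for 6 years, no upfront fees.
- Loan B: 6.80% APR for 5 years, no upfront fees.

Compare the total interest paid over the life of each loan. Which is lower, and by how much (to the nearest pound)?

Loan B by £1,598

Loan A: at 8.75% the monthly rate is 0.0072917, so the payment is 15,000 × 0.0072917 / (1 − 1.0072917^−72) = £268.53.
Total interest on Loan A = 72 × £268.53 − £15,000 = £4,334.16.
Loan B: monthly rate = 6.8%/12 = 0.0056667; payment = 15,000 × 0.0056667 / (1 − (1+0.0056667)^−60) = £295.60.
Total interest on Loan B = 60 × £295.60 − £15,000 = £2,736.00.
Loan B is lower by £1,598.16.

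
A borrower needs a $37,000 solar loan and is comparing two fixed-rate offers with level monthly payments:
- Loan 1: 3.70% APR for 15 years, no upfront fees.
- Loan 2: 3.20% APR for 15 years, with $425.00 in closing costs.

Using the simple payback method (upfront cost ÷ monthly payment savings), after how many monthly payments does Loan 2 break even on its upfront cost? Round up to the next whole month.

47 months

Loan 1: monthly rate = 3.7%/12 = 0.0030833; payment = 37,000 × 0.0030833 / (1 − (1+0.0030833)^−180) = $268.16.
Loan 2: monthly rate = 3.2%/12 = 0.0026667; payment = 37,000 × 0.0026667 / (1 − (1+0.0026667)^−180) = $259.09.
Monthly savings = $268.16 − $259.09 = $9.07.
Break-even = $425.00 / $9.07 = 46.86 → 47 months.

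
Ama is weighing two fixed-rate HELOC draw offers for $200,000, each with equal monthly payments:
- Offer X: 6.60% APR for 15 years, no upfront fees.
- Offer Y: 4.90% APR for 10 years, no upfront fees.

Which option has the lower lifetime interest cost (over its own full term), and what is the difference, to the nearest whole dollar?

Offer X: at 6.60% the monthly rate is 0.0055000, so the payment is 200,000 × 0.0055000 / (1 − 1.0055000^−180) = $1,753.23.
Total interest on Offer X = 180 × $1,753.23 − $200,000 = $115,581.40.
Offer Y: at 4.90% the monthly rate is 0.0040833, so the payment is 200,000 × 0.0040833 / (1 − 1.0040833^−120) = $2,111.55.
Total interest on Offer Y = 120 × $2,111.55 − $200,000 = $53,386.00.
Offer Y is lower by $62,195.40.

Offer Y by $62,195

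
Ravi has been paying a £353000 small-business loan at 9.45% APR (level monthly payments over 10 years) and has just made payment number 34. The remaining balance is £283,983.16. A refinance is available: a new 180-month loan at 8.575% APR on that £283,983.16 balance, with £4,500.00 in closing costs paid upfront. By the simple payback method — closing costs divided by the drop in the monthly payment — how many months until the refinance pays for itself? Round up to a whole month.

3 months

Current payment = 353,000 × 9.45%/12 / (1 − (1+0.0078750)^−120) = £4,558.08.
Refinanced payment = 283,983.16 × 0.0071458 / (1 − (1+0.0071458)^−180) = £2,808.99.
Monthly savings = £4,558.08 − £2,808.99 = £1,749.09.
Break-even = £4,500.00 / £1,749.09 = 2.57 → 3 months.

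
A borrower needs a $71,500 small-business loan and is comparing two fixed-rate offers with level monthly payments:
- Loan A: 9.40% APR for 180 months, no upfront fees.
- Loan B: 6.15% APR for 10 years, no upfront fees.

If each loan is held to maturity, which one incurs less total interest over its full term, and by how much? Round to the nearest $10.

Loan A: at 9.40% the monthly rate is 0.0078333, so the payment is 71,500 × 0.0078333 / (1 − 1.0078333^−180) = $742.31.
Total interest on Loan A = 180 × $742.31 − $71,500 = $62,115.80.
Loan B: at 6.15% the monthly rate is 0.0051250, so the payment is 71,500 × 0.0051250 / (1 − 1.0051250^−120) = $799.19.
Total interest on Loan B = 120 × $799.19 − $71,500 = $24,402.80.
Loan B is lower by $37,713.00.

Loan B by $37,710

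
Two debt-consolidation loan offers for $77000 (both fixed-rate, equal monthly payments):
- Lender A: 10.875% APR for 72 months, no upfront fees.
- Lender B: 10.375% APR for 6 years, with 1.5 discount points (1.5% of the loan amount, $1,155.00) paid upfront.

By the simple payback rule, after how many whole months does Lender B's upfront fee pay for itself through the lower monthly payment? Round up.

Lender A: at 10.875% the monthly rate is 0.0090625, so the payment is 77,000 × 0.0090625 / (1 − 1.0090625^−72) = $1,460.70.
Lender B: at 10.375% the monthly rate is 0.0086458, so the payment is 77,000 × 0.0086458 / (1 − 1.0086458^−72) = $1,441.09.
Monthly savings = $1,460.70 − $1,441.09 = $19.61.
Break-even = $1,155.00 / $19.61 = 58.90 → 59 months.

59 months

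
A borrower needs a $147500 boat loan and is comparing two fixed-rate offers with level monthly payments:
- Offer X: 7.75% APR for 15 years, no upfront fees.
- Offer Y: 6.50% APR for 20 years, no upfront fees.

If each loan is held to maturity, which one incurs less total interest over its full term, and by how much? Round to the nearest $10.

Offer X by $14,020

Offer X: monthly rate = 7.75%/12 = 0.0064583; payment = 147,500 × 0.0064583 / (1 − (1+0.0064583)^−180) = $1,388.38.
Total interest on Offer X = 180 × $1,388.38 − $147,500 = $102,408.40.
Offer Y: at 6.50% the monthly rate is 0.0054167, so the payment is 147,500 × 0.0054167 / (1 − 1.0054167^−240) = $1,099.72.
Total interest on Offer Y = 240 × $1,099.72 − $147,500 = $116,432.80.
Offer X is lower by $14,024.40.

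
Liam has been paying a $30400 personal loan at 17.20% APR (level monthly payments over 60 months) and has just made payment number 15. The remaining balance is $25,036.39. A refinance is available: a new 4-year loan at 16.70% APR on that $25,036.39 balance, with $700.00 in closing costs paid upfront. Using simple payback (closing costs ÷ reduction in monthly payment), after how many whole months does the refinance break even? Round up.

18 months

Current payment = 30,400 × 17.2%/12 / (1 − (1+0.0143333)^−60) = $758.79.
Refinanced payment = 25,036.39 × 0.0139167 / (1 − (1+0.0139167)^−48) = $718.55.
Monthly savings = $758.79 − $718.55 = $40.24.
Break-even = $700.00 / $40.24 = 17.40 → 18 months.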